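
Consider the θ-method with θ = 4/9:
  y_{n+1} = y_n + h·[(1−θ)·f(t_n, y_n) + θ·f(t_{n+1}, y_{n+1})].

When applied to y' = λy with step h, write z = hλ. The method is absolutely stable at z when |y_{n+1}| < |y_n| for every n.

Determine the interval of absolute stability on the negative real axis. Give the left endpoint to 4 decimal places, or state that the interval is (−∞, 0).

(-18.0000, 0).

Set f=λy, z=hλ:
  y_{n+1} = y_n + z·[5/9·y_n + 4/9·y_{n+1}] ⇒ (1 − 4/9z)y_{n+1} = (1 + 5/9z)y_n
  ⇒ R(z) = (1 + 5/9z)/(1 − 4/9z).

Find x<0 with |R(x)|<1.
x=-0.74: |R|=0.4431
R=−1: 1+5/9x = −1+4/9x ⇒ -1/9x=2 ⇒ x=2/(-1/9)=-18.0000
Confirm numerically:
  x=-14.416: |R|=0.94624 <1
  x=-13.886: |R|=0.93626 <1
  x=-13.571: |R|=0.93001 <1
  x=-8.262: |R|=0.76841 <1
  x=-18.523: |R|=1.00629 >1
  x=-18.429: |R|=1.00519 >1
  x=-18.208: |R|=1.00254 >1
So |R|<1 on (-18.0000, 0).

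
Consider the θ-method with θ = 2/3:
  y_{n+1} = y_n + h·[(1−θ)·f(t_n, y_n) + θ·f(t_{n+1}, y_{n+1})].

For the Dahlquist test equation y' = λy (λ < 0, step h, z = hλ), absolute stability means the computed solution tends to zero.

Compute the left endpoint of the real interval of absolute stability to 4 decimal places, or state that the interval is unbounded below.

interval (−∞, 0).

With y'=λy (z=hλ):
  y_{n+1} = y_n + z·[1/3·y_n + 2/3·y_{n+1}] ⇒ (1 − 2/3z)y_{n+1} = (1 + 1/3z)y_n
  R(z) = (1 + 1/3z)/(1 − 2/3z).

Boundary: |R(x)|=1, x<0.
x=-1.57: |R|=0.2329
x=-2: |R|=0.1429
x=-10: |R|=0.3043
x=-100: |R|=0.4778
θ=2/3≥1/2 ⇒ |1+1/3x|<|1−2/3x| ∀x<0 ⇒ stable on all of ℝ⁻.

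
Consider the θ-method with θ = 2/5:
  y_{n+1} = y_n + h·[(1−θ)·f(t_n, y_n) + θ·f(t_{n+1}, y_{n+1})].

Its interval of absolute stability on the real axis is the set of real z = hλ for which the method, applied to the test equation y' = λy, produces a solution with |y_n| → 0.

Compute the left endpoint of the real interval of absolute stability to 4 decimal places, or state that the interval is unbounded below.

Set f=λy, z=hλ:
  y_{n+1} = y_n + z·[3/5·y_n + 2/5·y_{n+1}] ⇒ (1 − 2/5z)y_{n+1} = (1 + 3/5z)y_n
  so R(z) = (1 + 3/5z)/(1 − 2/5z).

Solve |R(x)|<1 on ℝ⁻.
x=-1.34: |R|=0.1276
R=−1: 1+3/5x = −1+2/5x ⇒ -1/5x=2 ⇒ x=2/(-1/5)=-10.0000
Confirm numerically:
  x=-8.655: |R|=0.93971 <1
  x=-7.976: |R|=0.90340 <1
  x=-7.434: |R|=0.87085 <1
  x=-6.665: |R|=0.81806 <1
  x=-10.553: |R|=1.02118 >1
  x=-10.360: |R|=1.01400 >1
So |R|<1 on (-10.0000, 0).

z* = -10.0000.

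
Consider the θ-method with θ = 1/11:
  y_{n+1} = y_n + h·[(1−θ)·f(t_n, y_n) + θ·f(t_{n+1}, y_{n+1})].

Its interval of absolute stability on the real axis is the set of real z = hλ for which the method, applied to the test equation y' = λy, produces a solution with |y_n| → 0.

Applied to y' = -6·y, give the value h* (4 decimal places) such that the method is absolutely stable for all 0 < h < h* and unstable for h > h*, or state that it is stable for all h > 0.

(-2.4444,0); λ=-6 ⇒ h* = (22/9)/6 = 0.4074.

On y'=λy, z=hλ:
  y_{n+1} = y_n + z·[10/11·y_n + 1/11·y_{n+1}] ⇒ (1 − 1/11z)y_{n+1} = (1 + 10/11z)y_n
  ⇒ R(z) = (1 + 10/11z)/(1 − 1/11z).

Need |R(x)|<1, x<0.
x=-0.91: |R|=0.1595
R=−1: 1+10/11x = −1+1/11x ⇒ -9/11x=2 ⇒ x=2/(-9/11)=-2.4444
Confirm numerically:
  x=-1.616: |R|=0.40900 <1
  x=-1.502: |R|=0.32155 <1
  x=-1.442: |R|=0.27488 <1
  x=-1.224: |R|=0.10144 <1
  x=-2.837: |R|=1.25533 >1
  x=-2.618: |R|=1.11470 >1
  x=-2.506: |R|=1.04102 >1
So |R|<1 on (-2.4444, 0).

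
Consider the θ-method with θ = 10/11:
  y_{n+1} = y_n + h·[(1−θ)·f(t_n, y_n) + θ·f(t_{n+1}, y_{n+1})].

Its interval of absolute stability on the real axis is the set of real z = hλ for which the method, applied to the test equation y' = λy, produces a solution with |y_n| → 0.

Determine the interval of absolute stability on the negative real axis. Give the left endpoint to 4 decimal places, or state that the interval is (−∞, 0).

Set f=λy, z=hλ:
  y_{n+1} = y_n + z·[1/11·y_n + 10/11·y_{n+1}] ⇒ (1 − 10/11z)y_{n+1} = (1 + 1/11z)y_n
  so R(z) = (1 + 1/11z)/(1 − 10/11z).

Solve |R(x)|<1 on ℝ⁻.
x=-1.39: |R|=0.3859
x=-2: |R|=0.2903
x=-10: |R|=0.0090
x=-100: |R|=0.0880
θ=10/11≥1/2 ⇒ |1+1/11x|<|1−10/11x| ∀x<0 ⇒ interval (−∞,0).

unbounded; (−∞, 0).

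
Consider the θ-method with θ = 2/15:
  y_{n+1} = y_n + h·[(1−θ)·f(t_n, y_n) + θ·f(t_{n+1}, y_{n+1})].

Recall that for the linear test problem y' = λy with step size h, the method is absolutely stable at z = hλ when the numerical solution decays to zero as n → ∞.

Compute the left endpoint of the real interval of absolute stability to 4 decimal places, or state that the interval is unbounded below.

Set f=λy, z=hλ:
  y_{n+1} = y_n + z·[13/15·y_n + 2/15·y_{n+1}] ⇒ (1 − 2/15z)y_{n+1} = (1 + 13/15z)y_n
  so R(z) = (1 + 13/15z)/(1 − 2/15z).

Find x<0 with |R(x)|<1.
x=-0.84: |R|=0.2446
R=−1: 1+13/15x = −1+2/15x ⇒ -11/15x=2 ⇒ x=2/(-11/15)=-2.7273
Confirm numerically:
  x=-2.701: |R|=0.98583 <1
  x=-2.395: |R|=0.81531 <1
  x=-1.416: |R|=0.19112 <1
  x=-3.232: |R|=1.25867 >1
  x=-3.063: |R|=1.17481 >1
  x=-2.792: |R|=1.03459 >1
Interval (-2.7273, 0).

z* = -2.7273.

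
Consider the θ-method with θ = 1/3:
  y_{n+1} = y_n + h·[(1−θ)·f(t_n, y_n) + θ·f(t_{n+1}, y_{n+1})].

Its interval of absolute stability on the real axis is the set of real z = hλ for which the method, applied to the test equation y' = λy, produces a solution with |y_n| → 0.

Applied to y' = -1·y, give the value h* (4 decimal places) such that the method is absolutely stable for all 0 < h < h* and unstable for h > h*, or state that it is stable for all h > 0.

On y'=λy, z=hλ:
  y_{n+1} = y_n + z·[2/3·y_n + 1/3·y_{n+1}] ⇒ (1 − 1/3z)y_{n+1} = (1 + 2/3z)y_n
  R(z) = (1 + 2/3z)/(1 − 1/3z).

Find x<0 with |R(x)|<1.
x=-1.75: |R|=0.1053
R=−1: 1+2/3x = −1+1/3x ⇒ -1/3x=2 ⇒ x=2/(-1/3)=-6.0000
Confirm numerically:
  x=-5.896: |R|=0.98831 <1
  x=-4.005: |R|=0.71520 <1
  x=-3.871: |R|=0.69015 <1
  x=-6.503: |R|=1.05293 >1
  x=-6.266: |R|=1.02871 >1
  x=-6.058: |R|=1.00640 >1
Interval (-6.0000, 0).

(-6.0000,0); λ=-1 ⇒ h* = (6)/1 = 6.0000.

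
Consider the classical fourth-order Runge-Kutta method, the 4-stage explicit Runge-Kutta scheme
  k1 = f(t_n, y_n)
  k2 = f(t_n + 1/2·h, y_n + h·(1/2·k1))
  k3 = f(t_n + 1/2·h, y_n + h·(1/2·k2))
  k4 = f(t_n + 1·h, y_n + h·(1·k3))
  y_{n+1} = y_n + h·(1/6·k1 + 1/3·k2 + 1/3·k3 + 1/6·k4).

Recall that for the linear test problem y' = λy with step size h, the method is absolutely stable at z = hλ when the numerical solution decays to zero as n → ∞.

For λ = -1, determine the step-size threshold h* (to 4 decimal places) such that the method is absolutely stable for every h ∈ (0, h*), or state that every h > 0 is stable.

Set f=λy, z=hλ:
  order 4, 4-stage ⇒ R(z)=1+z+z^2/2+z^3/6+z^4/24
  (e.g. R(-1.45)=0.27733, |R|=0.27733)

Find x<0 with |R(x)|<1.
x=-1.45: |R|=0.2773
|R(-2.88)|=1.1524 |R(-1.02)|=0.3684 |R(-0.68)|=0.5077
Bisect:
  x_lo=-3.2265 |R|=1.8962  x_hi=-0.3388 |R|=0.7126
  mid=-1.78270 |R|=0.28289 →hi
  mid=-2.50462 |R|=0.65298 →hi
  mid=-2.86558 |R|=1.12796 →lo
  mid=-2.68510 |R|=0.85916 →hi
  mid=-2.77534 |R|=0.98510 →hi
  mid=-2.82046 |R|=1.05433 →lo
  mid=-2.79790 |R|=1.01918 →lo
  mid=-2.78662 |R|=1.00201 →lo
  mid=-2.78098 |R|=0.99352 →hi
  ...
  [-2.78539,-2.78521] ⇒ x*=-2.7853
Interval (-2.7853, 0).

(-2.7853,0); λ=-1 ⇒ h* = 2.7853.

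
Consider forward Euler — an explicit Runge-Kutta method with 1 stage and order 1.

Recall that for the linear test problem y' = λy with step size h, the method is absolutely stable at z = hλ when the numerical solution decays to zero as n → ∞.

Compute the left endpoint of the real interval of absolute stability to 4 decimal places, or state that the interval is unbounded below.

z* = -2.0000.

With y'=λy (z=hλ):
  order 1, 1-stage ⇒ R(z)=1+z
  (e.g. R(-1.61)=-0.61000, |R|=0.61000)

Boundary: |R(x)|=1, x<0.
x=-1.61: |R|=0.6100
|R(-2.3)|=1.3000 |R(-2.17)|=1.1700 |R(-1.84)|=0.8400
Bisect:
  x_lo=-2.6948 |R|=1.6948  x_hi=-0.0772 |R|=0.9228
  mid=-1.38598 |R|=0.38598 →hi
  mid=-2.04038 |R|=1.04038 →lo
  mid=-1.71318 |R|=0.71318 →hi
  mid=-1.87678 |R|=0.87678 →hi
  mid=-1.95858 |R|=0.95858 →hi
  mid=-1.99948 |R|=0.99948 →hi
  mid=-2.01993 |R|=1.01993 →lo
  ...
  [-2.00012,-1.99996] ⇒ x*=-2.0000
Interval (-2.0000, 0).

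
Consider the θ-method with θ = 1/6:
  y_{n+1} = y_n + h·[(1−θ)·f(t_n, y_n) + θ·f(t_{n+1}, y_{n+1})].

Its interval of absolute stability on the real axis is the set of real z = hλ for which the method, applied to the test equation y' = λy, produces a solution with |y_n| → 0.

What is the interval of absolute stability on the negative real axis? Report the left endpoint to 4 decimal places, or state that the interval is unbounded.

z∈(-3.0000,0).

Test eqn y'=λy, z=hλ:
  y_{n+1} = y_n + z·[5/6·y_n + 1/6·y_{n+1}] ⇒ (1 − 1/6z)y_{n+1} = (1 + 5/6z)y_n
  so R(z) = (1 + 5/6z)/(1 − 1/6z).

Find x<0 with |R(x)|<1.
x=-1.53: |R|=0.2191
R=−1: 1+5/6x = −1+1/6x ⇒ -2/3x=2 ⇒ x=2/(-2/3)=-3.0000
Confirm numerically:
  x=-2.959: |R|=0.98169 <1
  x=-2.810: |R|=0.91373 <1
  x=-2.166: |R|=0.59148 <1
  x=-3.595: |R|=1.24805 >1
  x=-3.380: |R|=1.16205 >1
  x=-3.025: |R|=1.01108 >1
Stable set (-3.0000, 0).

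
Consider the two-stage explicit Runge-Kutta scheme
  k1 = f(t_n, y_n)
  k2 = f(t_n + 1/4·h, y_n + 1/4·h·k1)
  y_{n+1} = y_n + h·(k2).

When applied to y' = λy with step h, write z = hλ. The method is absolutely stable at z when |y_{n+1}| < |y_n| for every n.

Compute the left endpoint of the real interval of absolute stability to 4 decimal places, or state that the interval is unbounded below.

left endpoint -4.0000.

Test eqn y'=λy, z=hλ:
  k1=λy_n ⇒ h·k1=z·y_n;  k2=λ(1+1/4z)y_n ⇒ h·k2=z(1+1/4z)y_n
  y_{n+1}/y_n = 1 + z(1+1/4z) = 1 + z + 1/4z²
  Hence R(z) = 1 + z + 1/4z².

Boundary: |R(x)|=1, x<0.
x=-1.73: |R|=0.0182
R=1: x+1/4x²=0 ⇒ x=−4=-4.0000; min R=1−1/(4·1/4)=0.0000>−1
Confirm numerically:
  x=-3.748: |R|=0.76388 <1
  x=-3.164: |R|=0.33872 <1
  x=-2.336: |R|=0.02822 <1
  x=-1.743: |R|=0.01651 <1
  x=-4.418: |R|=1.46168 >1
  x=-4.207: |R|=1.21771 >1
  x=-4.049: |R|=1.04960 >1
Stable set (-4.0000, 0).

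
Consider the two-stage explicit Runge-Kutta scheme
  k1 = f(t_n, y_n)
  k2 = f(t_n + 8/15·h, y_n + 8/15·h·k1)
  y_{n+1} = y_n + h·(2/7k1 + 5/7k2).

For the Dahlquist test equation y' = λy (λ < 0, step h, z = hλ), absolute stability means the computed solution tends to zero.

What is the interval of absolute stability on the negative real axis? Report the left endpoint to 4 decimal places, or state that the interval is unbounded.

(-2.6250, 0).

On y'=λy, z=hλ:
  k1=λy_n ⇒ h·k1=z·y_n;  k2=λ(1+8/15z)y_n ⇒ h·k2=z(1+8/15z)y_n
  y_{n+1}/y_n = 1 + 2/7z + 5/7z(1+8/15z) = 1 + z + 8/21z²
  Hence R(z) = 1 + z + 8/21z².

Need |R(x)|<1, x<0.
x=-0.85: |R|=0.4252
R=1: x+8/21x²=0 ⇒ x=−21/8=-2.6250; min R=1−1/(4·8/21)=0.3438>−1
Confirm numerically:
  x=-2.543: |R|=0.92056 <1
  x=-2.538: |R|=0.91588 <1
  x=-2.343: |R|=0.74829 <1
  x=-1.980: |R|=0.51349 <1
  x=-3.203: |R|=1.70527 >1
  x=-2.772: |R|=1.15523 >1
So |R|<1 on (-2.6250, 0).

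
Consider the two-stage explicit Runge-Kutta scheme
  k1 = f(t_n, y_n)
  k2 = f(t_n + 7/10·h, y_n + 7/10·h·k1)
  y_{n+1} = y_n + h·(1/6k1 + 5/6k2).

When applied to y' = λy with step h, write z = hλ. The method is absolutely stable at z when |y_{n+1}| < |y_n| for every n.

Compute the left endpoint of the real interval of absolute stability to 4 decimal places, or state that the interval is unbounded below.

z* = -1.7143.

With y'=λy (z=hλ):
  k1=λy_n ⇒ h·k1=z·y_n;  k2=λ(1+7/10z)y_n ⇒ h·k2=z(1+7/10z)y_n
  y_{n+1}/y_n = 1 + 1/6z + 5/6z(1+7/10z) = 1 + z + 7/12z²
  so R(z) = 1 + z + 7/12z².

Solve |R(x)|<1 on ℝ⁻.
x=-0.53: |R|=0.6339
R=1: x+7/12x²=0 ⇒ x=−12/7=-1.7143; min R=1−1/(4·7/12)=0.5714>−1
Confirm numerically:
  x=-1.669: |R|=0.95591 <1
  x=-1.667: |R|=0.95402 <1
  x=-1.517: |R|=0.82542 <1
  x=-1.131: |R|=0.61518 <1
  x=-2.207: |R|=1.63433 >1
  x=-1.996: |R|=1.32801 >1
Interval (-1.7143, 0).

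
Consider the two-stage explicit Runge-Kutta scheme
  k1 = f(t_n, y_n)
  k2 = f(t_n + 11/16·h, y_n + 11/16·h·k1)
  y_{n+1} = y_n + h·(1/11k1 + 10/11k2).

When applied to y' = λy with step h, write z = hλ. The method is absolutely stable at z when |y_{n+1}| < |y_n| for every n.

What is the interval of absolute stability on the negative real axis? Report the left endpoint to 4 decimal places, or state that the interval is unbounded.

Set f=λy, z=hλ:
  k1=λy_n ⇒ h·k1=z·y_n;  k2=λ(1+11/16z)y_n ⇒ h·k2=z(1+11/16z)y_n
  y_{n+1}/y_n = 1 + 1/11z + 10/11z(1+11/16z) = 1 + z + 5/8z²
  so R(z) = 1 + z + 5/8z².

Solve |R(x)|<1 on ℝ⁻.
x=-1.34: |R|=0.7823
R=1: x+5/8x²=0 ⇒ x=−8/5=-1.6000; min R=1−1/(4·5/8)=0.6000>−1
Confirm numerically:
  x=-1.194: |R|=0.69702 <1
  x=-1.000: |R|=0.62500 <1
  x=-0.843: |R|=0.60116 <1
  x=-2.132: |R|=1.70889 >1
  x=-1.758: |R|=1.17360 >1
Stable set (-1.6000, 0).

z∈(-1.6000,0).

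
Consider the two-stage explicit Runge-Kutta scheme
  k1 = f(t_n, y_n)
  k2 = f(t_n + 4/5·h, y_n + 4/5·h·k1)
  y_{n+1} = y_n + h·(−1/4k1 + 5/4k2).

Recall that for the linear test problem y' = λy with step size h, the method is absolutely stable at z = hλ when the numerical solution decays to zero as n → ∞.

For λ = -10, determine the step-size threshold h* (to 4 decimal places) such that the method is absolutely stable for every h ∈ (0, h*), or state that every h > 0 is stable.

Test eqn y'=λy, z=hλ:
  k1=λy_n ⇒ h·k1=z·y_n;  k2=λ(1+4/5z)y_n ⇒ h·k2=z(1+4/5z)y_n
  y_{n+1}/y_n = 1 − 1/4z + 5/4z(1+4/5z) = 1 + z + z²
  so R(z) = 1 + z + z².

Boundary: |R(x)|=1, x<0.
x=-1.66: |R|=2.0956
R=1: x+1x²=0 ⇒ x=−1=-1.0000; min R=1−1/(4·1)=0.7500>−1
Confirm numerically:
  x=-0.653: |R|=0.77341 <1
  x=-0.630: |R|=0.76690 <1
  x=-0.607: |R|=0.76145 <1
  x=-1.389: |R|=1.54032 >1
  x=-1.139: |R|=1.15832 >1
  x=-1.137: |R|=1.15577 >1
Stable set (-1.0000, 0).

(-1.0000,0); λ=-10 ⇒ h* = (1)/10 = 0.1000.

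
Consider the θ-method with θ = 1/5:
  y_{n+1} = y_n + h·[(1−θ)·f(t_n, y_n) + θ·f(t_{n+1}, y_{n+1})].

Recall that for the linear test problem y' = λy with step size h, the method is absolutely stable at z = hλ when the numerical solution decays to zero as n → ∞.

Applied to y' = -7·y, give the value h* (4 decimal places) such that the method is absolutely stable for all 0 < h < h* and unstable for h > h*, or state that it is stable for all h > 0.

With y'=λy (z=hλ):
  y_{n+1} = y_n + z·[4/5·y_n + 1/5·y_{n+1}] ⇒ (1 − 1/5z)y_{n+1} = (1 + 4/5z)y_n
  R(z) = (1 + 4/5z)/(1 − 1/5z).

Need |R(x)|<1, x<0.
x=-0.52: |R|=0.5290
R=−1: 1+4/5x = −1+1/5x ⇒ -3/5x=2 ⇒ x=2/(-3/5)=-3.3333
Confirm numerically:
  x=-3.027: |R|=0.88551 <1
  x=-1.929: |R|=0.39198 <1
  x=-1.627: |R|=0.22755 <1
  x=-3.932: |R|=1.20107 >1
  x=-3.521: |R|=1.06607 >1
  x=-3.384: |R|=1.01813 >1
Interval (-3.3333, 0).

(-3.3333,0); λ=-7 ⇒ h* = (10/3)/7 = 0.4762.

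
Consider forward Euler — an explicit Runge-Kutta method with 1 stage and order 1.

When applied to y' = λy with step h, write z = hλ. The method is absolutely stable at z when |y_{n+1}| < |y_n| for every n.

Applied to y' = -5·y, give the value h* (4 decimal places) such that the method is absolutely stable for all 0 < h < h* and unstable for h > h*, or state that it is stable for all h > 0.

(-2.0000,0); λ=-5 ⇒ h* = 0.4000.

On y'=λy, z=hλ:
  order 1, 1-stage ⇒ R(z)=1+z
  (e.g. R(-1.75)=-0.75000, |R|=0.75000)

Need |R(x)|<1, x<0.
x=-1.75: |R|=0.7500
|R(-1.66)|=0.6600 |R(-1.43)|=0.4300 |R(-0.81)|=0.1900
Bisect:
  x_lo=-2.6486 |R|=1.6486  x_hi=-0.1344 |R|=0.8656
  mid=-1.39148 |R|=0.39148 →hi
  mid=-2.02002 |R|=1.02002 →lo
  mid=-1.70575 |R|=0.70575 →hi
  mid=-1.86289 |R|=0.86289 →hi
  mid=-1.94146 |R|=0.94146 →hi
  mid=-1.98074 |R|=0.98074 →hi
  mid=-2.00038 |R|=1.00038 →lo
  mid=-1.99056 |R|=0.99056 →hi
  mid=-1.99547 |R|=0.99547 →hi
  ...
  [-2.00008,-1.99992] ⇒ x*=-2.0000
So |R|<1 on (-2.0000, 0).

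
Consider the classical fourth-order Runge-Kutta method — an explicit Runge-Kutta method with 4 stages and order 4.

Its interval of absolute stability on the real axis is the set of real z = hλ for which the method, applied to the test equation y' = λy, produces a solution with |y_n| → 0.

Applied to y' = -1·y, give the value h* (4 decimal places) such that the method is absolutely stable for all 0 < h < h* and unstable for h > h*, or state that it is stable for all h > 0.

(-2.7853,0); λ=-1 ⇒ h* = 2.7853.

Test eqn y'=λy, z=hλ:
  order 4, 4-stage ⇒ R(z)=1+z+z^2/2+z^3/6+z^4/24
  (e.g. R(-1.16)=0.32809, |R|=0.32809)

Need |R(x)|<1, x<0.
x=-1.16: |R|=0.3281
|R(-2.31)|=0.4901 |R(-1.23)|=0.3117 |R(-1.21)|=0.3161
Bisect:
  x_lo=-3.1963 |R|=1.8184  x_hi=-0.3534 |R|=0.7024
  mid=-1.77485 |R|=0.28183 →hi
  mid=-2.48559 |R|=0.63450 →hi
  mid=-2.84096 |R|=1.08723 →lo
  mid=-2.66328 |R|=0.83109 →hi
  mid=-2.75212 |R|=0.95113 →hi
  mid=-2.79654 |R|=1.01709 →lo
  mid=-2.77433 |R|=0.98360 →hi
  mid=-2.78544 |R|=1.00022 →lo
  ...
  [-2.78544,-2.78526] ⇒ x*=-2.7853
Interval (-2.7853, 0).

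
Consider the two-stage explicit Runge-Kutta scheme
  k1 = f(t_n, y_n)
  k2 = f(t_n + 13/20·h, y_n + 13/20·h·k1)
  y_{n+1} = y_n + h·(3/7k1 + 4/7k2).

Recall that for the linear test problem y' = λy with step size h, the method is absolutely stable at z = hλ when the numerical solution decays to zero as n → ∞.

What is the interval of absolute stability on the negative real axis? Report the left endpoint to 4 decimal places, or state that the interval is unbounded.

Test eqn y'=λy, z=hλ:
  k1=λy_n ⇒ h·k1=z·y_n;  k2=λ(1+13/20z)y_n ⇒ h·k2=z(1+13/20z)y_n
  y_{n+1}/y_n = 1 + 3/7z + 4/7z(1+13/20z) = 1 + z + 13/35z²
  so R(z) = 1 + z + 13/35z².

Need |R(x)|<1, x<0.
x=-0.69: |R|=0.4868
R=1: x+13/35x²=0 ⇒ x=−35/13=-2.6923; min R=1−1/(4·13/35)=0.3269>−1
Confirm numerically:
  x=-2.273: |R|=0.64600 <1
  x=-2.209: |R|=0.60345 <1
  x=-2.017: |R|=0.49408 <1
  x=-1.203: |R|=0.33453 <1
  x=-3.146: |R|=1.53015 >1
  x=-2.833: |R|=1.14804 >1
Interval (-2.6923, 0).

(-2.6923, 0).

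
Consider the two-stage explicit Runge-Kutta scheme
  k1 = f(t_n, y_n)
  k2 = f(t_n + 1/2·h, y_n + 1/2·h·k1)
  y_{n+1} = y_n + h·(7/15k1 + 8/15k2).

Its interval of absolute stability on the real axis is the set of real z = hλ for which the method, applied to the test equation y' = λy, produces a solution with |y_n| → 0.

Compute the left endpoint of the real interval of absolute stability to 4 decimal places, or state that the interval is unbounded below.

z* = -3.7500.

On y'=λy, z=hλ:
  k1=λy_n ⇒ h·k1=z·y_n;  k2=λ(1+1/2z)y_n ⇒ h·k2=z(1+1/2z)y_n
  y_{n+1}/y_n = 1 + 7/15z + 8/15z(1+1/2z) = 1 + z + 4/15z²
  ⇒ R(z) = 1 + z + 4/15z².

Boundary: |R(x)|=1, x<0.
x=-1.42: |R|=0.1177
R=1: x+4/15x²=0 ⇒ x=−15/4=-3.7500; min R=1−1/(4·4/15)=0.0625>−1
Confirm numerically:
  x=-3.465: |R|=0.73666 <1
  x=-2.942: |R|=0.36610 <1
  x=-2.650: |R|=0.22267 <1
  x=-2.185: |R|=0.08813 <1
  x=-4.325: |R|=1.66317 >1
  x=-3.923: |R|=1.18098 >1
So |R|<1 on (-3.7500, 0).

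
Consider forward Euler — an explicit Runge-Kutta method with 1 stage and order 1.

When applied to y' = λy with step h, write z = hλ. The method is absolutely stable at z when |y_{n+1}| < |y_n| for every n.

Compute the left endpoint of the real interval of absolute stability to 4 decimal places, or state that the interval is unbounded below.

left endpoint -2.0000.

On y'=λy, z=hλ:
  order 1, 1-stage ⇒ R(z)=1+z
  (e.g. R(-1.67)=-0.67000, |R|=0.67000)

Solve |R(x)|<1 on ℝ⁻.
x=-1.67: |R|=0.6700
|R(-1.64)|=0.6400 |R(-1.62)|=0.6200 |R(-0.62)|=0.3800
Bisect:
  x_lo=-2.7962 |R|=1.7962  x_hi=-0.0622 |R|=0.9378
  mid=-1.42921 |R|=0.42921 →hi
  mid=-2.11271 |R|=1.11271 →lo
  mid=-1.77096 |R|=0.77096 →hi
  mid=-1.94184 |R|=0.94184 →hi
  mid=-2.02728 |R|=1.02728 →lo
  mid=-1.98456 |R|=0.98456 →hi
  mid=-2.00592 |R|=1.00592 →lo
  mid=-1.99524 |R|=0.99524 →hi
  mid=-2.00058 |R|=1.00058 →lo
  ...
  [-2.00008,-1.99991] ⇒ x*=-2.0000
So |R|<1 on (-2.0000, 0).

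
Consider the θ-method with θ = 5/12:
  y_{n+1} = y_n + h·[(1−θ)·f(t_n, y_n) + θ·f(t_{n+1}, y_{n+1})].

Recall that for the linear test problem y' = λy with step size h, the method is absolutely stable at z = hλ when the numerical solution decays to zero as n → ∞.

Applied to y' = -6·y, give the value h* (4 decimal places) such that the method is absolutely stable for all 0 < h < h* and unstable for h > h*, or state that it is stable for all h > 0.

(-12.0000,0); λ=-6 ⇒ h* = (12)/6 = 2.0000.

On y'=λy, z=hλ:
  y_{n+1} = y_n + z·[7/12·y_n + 5/12·y_{n+1}] ⇒ (1 − 5/12z)y_{n+1} = (1 + 7/12z)y_n
  Hence R(z) = (1 + 7/12z)/(1 − 5/12z).

Solve |R(x)|<1 on ℝ⁻.
x=-1.15: |R|=0.2225
R=−1: 1+7/12x = −1+5/12x ⇒ -1/6x=2 ⇒ x=2/(-1/6)=-12.0000
Confirm numerically:
  x=-11.793: |R|=0.99417 <1
  x=-9.330: |R|=0.90895 <1
  x=-9.136: |R|=0.90069 <1
  x=-12.353: |R|=1.00957 >1
  x=-12.023: |R|=1.00064 >1
Interval (-12.0000, 0).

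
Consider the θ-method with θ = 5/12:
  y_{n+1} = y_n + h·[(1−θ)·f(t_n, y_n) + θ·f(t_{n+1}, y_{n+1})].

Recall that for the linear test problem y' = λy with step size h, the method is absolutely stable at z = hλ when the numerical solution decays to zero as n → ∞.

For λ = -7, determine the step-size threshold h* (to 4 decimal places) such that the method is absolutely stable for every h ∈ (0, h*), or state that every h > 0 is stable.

With y'=λy (z=hλ):
  y_{n+1} = y_n + z·[7/12·y_n + 5/12·y_{n+1}] ⇒ (1 − 5/12z)y_{n+1} = (1 + 7/12z)y_n
  Hence R(z) = (1 + 7/12z)/(1 − 5/12z).

Find x<0 with |R(x)|<1.
x=-1.49: |R|=0.0807
R=−1: 1+7/12x = −1+5/12x ⇒ -1/6x=2 ⇒ x=2/(-1/6)=-12.0000
Confirm numerically:
  x=-10.194: |R|=0.94264 <1
  x=-8.093: |R|=0.85106 <1
  x=-7.057: |R|=0.79093 <1
  x=-5.852: |R|=0.70199 <1
  x=-12.576: |R|=1.01538 >1
  x=-12.244: |R|=1.00666 >1
  x=-12.115: |R|=1.00317 >1
Stable set (-12.0000, 0).

(-12.0000,0); λ=-7 ⇒ h* = (12)/7 = 1.7143.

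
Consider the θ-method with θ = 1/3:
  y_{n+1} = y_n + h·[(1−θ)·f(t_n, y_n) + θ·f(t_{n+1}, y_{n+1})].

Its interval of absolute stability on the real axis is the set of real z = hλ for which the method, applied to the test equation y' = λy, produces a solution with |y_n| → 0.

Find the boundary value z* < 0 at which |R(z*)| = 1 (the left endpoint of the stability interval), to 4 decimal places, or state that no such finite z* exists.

left endpoint -6.0000.

With y'=λy (z=hλ):
  y_{n+1} = y_n + z·[2/3·y_n + 1/3·y_{n+1}] ⇒ (1 − 1/3z)y_{n+1} = (1 + 2/3z)y_n
  ⇒ R(z) = (1 + 2/3z)/(1 − 1/3z).

Find x<0 with |R(x)|<1.
x=-0.48: |R|=0.5862
R=−1: 1+2/3x = −1+1/3x ⇒ -1/3x=2 ⇒ x=2/(-1/3)=-6.0000
Confirm numerically:
  x=-5.716: |R|=0.96742 <1
  x=-3.137: |R|=0.53349 <1
  x=-3.073: |R|=0.51803 <1
  x=-2.557: |R|=0.38042 <1
  x=-6.503: |R|=1.05293 >1
  x=-6.335: |R|=1.03589 >1
  x=-6.264: |R|=1.02850 >1
Interval (-6.0000, 0).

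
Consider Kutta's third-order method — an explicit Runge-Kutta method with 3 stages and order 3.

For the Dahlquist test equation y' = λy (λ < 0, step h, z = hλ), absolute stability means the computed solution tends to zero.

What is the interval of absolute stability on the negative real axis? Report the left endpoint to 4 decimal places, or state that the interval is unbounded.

Set f=λy, z=hλ:
  order 3, 3-stage ⇒ R(z)=1+z+z^2/2+z^3/6
  (e.g. R(-1.44)=0.09914, |R|=0.09914)

Solve |R(x)|<1 on ℝ⁻.
x=-1.44: |R|=0.0991
|R(-2.21)|=0.5669 |R(-1.11)|=0.2781 |R(-0.82)|=0.4243
Bisect:
  x_lo=-2.8394 |R|=1.6236  x_hi=-0.3942 |R|=0.6733
  mid=-1.61681 |R|=0.01418 →hi
  mid=-2.22809 |R|=0.58942 →hi
  mid=-2.53374 |R|=1.03485 →lo
  mid=-2.38092 |R|=0.79601 →hi
  mid=-2.45733 |R|=0.91118 →hi
  mid=-2.49553 |R|=0.97192 →hi
  mid=-2.51464 |R|=1.00311 →lo
  mid=-2.50508 |R|=0.98745 →hi
  ...
  [-2.51285,-2.51270] ⇒ x*=-2.5127
Stable set (-2.5127, 0).

(-2.5127, 0).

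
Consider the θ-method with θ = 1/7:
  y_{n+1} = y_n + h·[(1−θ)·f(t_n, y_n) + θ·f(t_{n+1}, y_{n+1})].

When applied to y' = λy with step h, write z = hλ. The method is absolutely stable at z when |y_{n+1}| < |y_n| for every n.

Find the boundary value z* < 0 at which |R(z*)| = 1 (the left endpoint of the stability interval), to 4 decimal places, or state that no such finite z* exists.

z* = -2.8000.

Set f=λy, z=hλ:
  y_{n+1} = y_n + z·[6/7·y_n + 1/7·y_{n+1}] ⇒ (1 − 1/7z)y_{n+1} = (1 + 6/7z)y_n
  R(z) = (1 + 6/7z)/(1 − 1/7z).

Find x<0 with |R(x)|<1.
x=-1.55: |R|=0.2690
R=−1: 1+6/7x = −1+1/7x ⇒ -5/7x=2 ⇒ x=2/(-5/7)=-2.8000
Confirm numerically:
  x=-2.766: |R|=0.98259 <1
  x=-2.404: |R|=0.78945 <1
  x=-1.587: |R|=0.29370 <1
  x=-1.141: |R|=0.01892 <1
  x=-3.245: |R|=1.21718 >1
  x=-2.884: |R|=1.04249 >1
So |R|<1 on (-2.8000, 0).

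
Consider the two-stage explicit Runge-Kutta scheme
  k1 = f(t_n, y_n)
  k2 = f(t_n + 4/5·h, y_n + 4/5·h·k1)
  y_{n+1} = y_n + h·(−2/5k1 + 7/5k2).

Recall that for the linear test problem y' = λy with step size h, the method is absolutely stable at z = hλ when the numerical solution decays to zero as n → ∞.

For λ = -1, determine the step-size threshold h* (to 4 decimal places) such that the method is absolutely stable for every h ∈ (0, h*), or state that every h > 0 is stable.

With y'=λy (z=hλ):
  k1=λy_n ⇒ h·k1=z·y_n;  k2=λ(1+4/5z)y_n ⇒ h·k2=z(1+4/5z)y_n
  y_{n+1}/y_n = 1 − 2/5z + 7/5z(1+4/5z) = 1 + z + 28/25z²
  ⇒ R(z) = 1 + z + 28/25z².

Boundary: |R(x)|=1, x<0.
x=-0.43: |R|=0.7771
R=1: x+28/25x²=0 ⇒ x=−25/28=-0.8929; min R=1−1/(4·28/25)=0.7768>−1
Confirm numerically:
  x=-0.815: |R|=0.92893 <1
  x=-0.664: |R|=0.82980 <1
  x=-0.415: |R|=0.77789 <1
  x=-1.250: |R|=1.50000 >1
  x=-1.108: |R|=1.26698 >1
Interval (-0.8929, 0).

(-0.8929,0); λ=-1 ⇒ h* = (25/28)/1 = 0.8929.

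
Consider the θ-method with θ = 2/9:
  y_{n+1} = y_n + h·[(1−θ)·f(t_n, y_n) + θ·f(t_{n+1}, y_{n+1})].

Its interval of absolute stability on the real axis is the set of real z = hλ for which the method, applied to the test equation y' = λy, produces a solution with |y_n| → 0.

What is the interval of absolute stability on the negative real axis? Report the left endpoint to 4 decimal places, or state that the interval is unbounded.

(-3.6000, 0).

Test eqn y'=λy, z=hλ:
  y_{n+1} = y_n + z·[7/9·y_n + 2/9·y_{n+1}] ⇒ (1 − 2/9z)y_{n+1} = (1 + 7/9z)y_n
  R(z) = (1 + 7/9z)/(1 − 2/9z).

Need |R(x)|<1, x<0.
x=-0.68: |R|=0.4093
R=−1: 1+7/9x = −1+2/9x ⇒ -5/9x=2 ⇒ x=2/(-5/9)=-3.6000
Confirm numerically:
  x=-2.851: |R|=0.74527 <1
  x=-2.455: |R|=0.58843 <1
  x=-1.902: |R|=0.33693 <1
  x=-1.805: |R|=0.28826 <1
  x=-4.019: |R|=1.12296 >1
  x=-3.889: |R|=1.08612 >1
  x=-3.882: |R|=1.08411 >1
So |R|<1 on (-3.6000, 0).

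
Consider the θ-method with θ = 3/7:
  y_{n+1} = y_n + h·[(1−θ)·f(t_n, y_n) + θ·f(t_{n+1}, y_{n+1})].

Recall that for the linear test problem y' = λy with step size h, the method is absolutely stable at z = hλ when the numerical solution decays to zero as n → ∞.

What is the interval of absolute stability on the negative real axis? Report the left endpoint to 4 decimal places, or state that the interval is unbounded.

Test eqn y'=λy, z=hλ:
  y_{n+1} = y_n + z·[4/7·y_n + 3/7·y_{n+1}] ⇒ (1 − 3/7z)y_{n+1} = (1 + 4/7z)y_n
  so R(z) = (1 + 4/7z)/(1 − 3/7z).

Need |R(x)|<1, x<0.
x=-0.45: |R|=0.6228
R=−1: 1+4/7x = −1+3/7x ⇒ -1/7x=2 ⇒ x=2/(-1/7)=-14.0000
Confirm numerically:
  x=-10.083: |R|=0.89484 <1
  x=-8.712: |R|=0.84042 <1
  x=-7.955: |R|=0.80415 <1
  x=-14.575: |R|=1.01134 >1
  x=-14.442: |R|=1.00878 >1
  x=-14.282: |R|=1.00566 >1
So |R|<1 on (-14.0000, 0).

z∈(-14.0000,0).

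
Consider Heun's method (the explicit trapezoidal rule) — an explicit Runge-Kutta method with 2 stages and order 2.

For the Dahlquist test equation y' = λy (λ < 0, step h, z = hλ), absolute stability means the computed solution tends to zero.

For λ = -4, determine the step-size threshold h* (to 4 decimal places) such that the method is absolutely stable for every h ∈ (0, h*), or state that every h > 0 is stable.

Test eqn y'=λy, z=hλ:
  order 2, 2-stage ⇒ R(z)=1+z+z^2/2
  (e.g. R(-1.78)=0.80420, |R|=0.80420)

Solve |R(x)|<1 on ℝ⁻.
x=-1.78: |R|=0.8042
|R(-1.57)|=0.6624 |R(-1.35)|=0.5613 |R(-1.19)|=0.5181
Bisect:
  x_lo=-2.8422 |R|=2.1968  x_hi=-0.1016 |R|=0.9035
  mid=-1.47190 |R|=0.61134 →hi
  mid=-2.15703 |R|=1.16936 →lo
  mid=-1.81447 |R|=0.83168 →hi
  mid=-1.98575 |R|=0.98585 →hi
  mid=-2.07139 |R|=1.07394 →lo
  mid=-2.02857 |R|=1.02898 →lo
  mid=-2.00716 |R|=1.00719 →lo
  mid=-1.99646 |R|=0.99646 →hi
  mid=-2.00181 |R|=1.00181 →lo
  ...
  [-2.00014,-1.99997] ⇒ x*=-2.0000
Stable set (-2.0000, 0).

(-2.0000,0); λ=-4 ⇒ h* = 0.5000.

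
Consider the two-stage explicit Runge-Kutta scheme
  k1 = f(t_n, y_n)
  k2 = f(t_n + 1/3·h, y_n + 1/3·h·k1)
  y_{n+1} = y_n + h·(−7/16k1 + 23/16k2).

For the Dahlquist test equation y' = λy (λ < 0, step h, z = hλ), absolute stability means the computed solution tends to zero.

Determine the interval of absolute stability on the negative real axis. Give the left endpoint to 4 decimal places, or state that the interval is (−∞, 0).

z∈(-2.0870,0).

Set f=λy, z=hλ:
  k1=λy_n ⇒ h·k1=z·y_n;  k2=λ(1+1/3z)y_n ⇒ h·k2=z(1+1/3z)y_n
  y_{n+1}/y_n = 1 − 7/16z + 23/16z(1+1/3z) = 1 + z + 23/48z²
  R(z) = 1 + z + 23/48z².

Solve |R(x)|<1 on ℝ⁻.
x=-1.55: |R|=0.6012
R=1: x+23/48x²=0 ⇒ x=−48/23=-2.0870; min R=1−1/(4·23/48)=0.4783>−1
Confirm numerically:
  x=-1.878: |R|=0.81197 <1
  x=-1.533: |R|=0.59308 <1
  x=-1.181: |R|=0.48732 <1
  x=-1.068: |R|=0.47855 <1
  x=-2.649: |R|=1.71341 >1
  x=-2.635: |R|=1.69196 >1
  x=-2.334: |R|=1.27629 >1
Stable set (-2.0870, 0).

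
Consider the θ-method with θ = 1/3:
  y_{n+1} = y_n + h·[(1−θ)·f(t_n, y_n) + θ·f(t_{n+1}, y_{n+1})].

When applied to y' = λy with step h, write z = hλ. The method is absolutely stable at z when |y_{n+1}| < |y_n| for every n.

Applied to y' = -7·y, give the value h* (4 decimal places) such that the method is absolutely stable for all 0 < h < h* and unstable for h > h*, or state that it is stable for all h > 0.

(-6.0000,0); λ=-7 ⇒ h* = (6)/7 = 0.8571.

On y'=λy, z=hλ:
  y_{n+1} = y_n + z·[2/3·y_n + 1/3·y_{n+1}] ⇒ (1 − 1/3z)y_{n+1} = (1 + 2/3z)y_n
  Hence R(z) = (1 + 2/3z)/(1 − 1/3z).

Boundary: |R(x)|=1, x<0.
x=-1.47: |R|=0.0134
R=−1: 1+2/3x = −1+1/3x ⇒ -1/3x=2 ⇒ x=2/(-1/3)=-6.0000
Confirm numerically:
  x=-5.951: |R|=0.99453 <1
  x=-4.255: |R|=0.75948 <1
  x=-4.215: |R|=0.75260 <1
  x=-3.938: |R|=0.70280 <1
  x=-6.492: |R|=1.05183 >1
  x=-6.312: |R|=1.03351 >1
  x=-6.243: |R|=1.02629 >1
Stable set (-6.0000, 0).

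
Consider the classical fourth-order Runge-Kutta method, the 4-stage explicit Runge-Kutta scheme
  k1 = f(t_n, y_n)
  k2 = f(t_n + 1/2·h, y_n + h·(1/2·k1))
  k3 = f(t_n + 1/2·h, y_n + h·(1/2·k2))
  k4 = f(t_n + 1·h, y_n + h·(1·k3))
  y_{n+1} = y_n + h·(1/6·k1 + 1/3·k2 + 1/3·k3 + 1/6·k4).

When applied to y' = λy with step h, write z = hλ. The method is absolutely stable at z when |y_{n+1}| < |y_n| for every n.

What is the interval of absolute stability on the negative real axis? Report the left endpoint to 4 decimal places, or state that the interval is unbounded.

z∈(-2.7853,0).

Test eqn y'=λy, z=hλ:
  order 4, 4-stage ⇒ R(z)=1+z+z^2/2+z^3/6+z^4/24
  (e.g. R(-1.79)=0.28392, |R|=0.28392)

Need |R(x)|<1, x<0.
x=-1.79: |R|=0.2839
|R(-2.37)|=0.5343 |R(-1.76)|=0.2800 |R(-1.1)|=0.3442
Bisect:
  x_lo=-3.6682 |R|=3.3775  x_hi=-0.0871 |R|=0.9166
  mid=-1.87768 |R|=0.29974 →hi
  mid=-2.77296 |R|=0.98157 →hi
  mid=-3.22061 |R|=1.88072 →lo
  mid=-2.99678 |R|=1.36858 →lo
  mid=-2.88487 |R|=1.16081 →lo
  mid=-2.82892 |R|=1.06779 →lo
  mid=-2.80094 |R|=1.02385 →lo
  mid=-2.78695 |R|=1.00250 →lo
  mid=-2.77996 |R|=0.99198 →hi
  ...
  [-2.78542,-2.78520] ⇒ x*=-2.7853
Interval (-2.7853, 0).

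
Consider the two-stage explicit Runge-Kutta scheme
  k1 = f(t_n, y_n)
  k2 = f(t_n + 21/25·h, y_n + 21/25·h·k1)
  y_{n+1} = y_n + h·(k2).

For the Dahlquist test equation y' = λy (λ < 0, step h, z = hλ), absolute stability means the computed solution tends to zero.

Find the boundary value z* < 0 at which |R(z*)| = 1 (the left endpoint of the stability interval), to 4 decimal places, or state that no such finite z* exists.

On y'=λy, z=hλ:
  k1=λy_n ⇒ h·k1=z·y_n;  k2=λ(1+21/25z)y_n ⇒ h·k2=z(1+21/25z)y_n
  y_{n+1}/y_n = 1 + z(1+21/25z) = 1 + z + 21/25z²
  so R(z) = 1 + z + 21/25z².

Find x<0 with |R(x)|<1.
x=-0.72: |R|=0.7155
R=1: x+21/25x²=0 ⇒ x=−25/21=-1.1905; min R=1−1/(4·21/25)=0.7024>−1
Confirm numerically:
  x=-0.921: |R|=0.79152 <1
  x=-0.899: |R|=0.77989 <1
  x=-0.743: |R|=0.72072 <1
  x=-0.533: |R|=0.70563 <1
  x=-1.605: |R|=1.55886 >1
  x=-1.355: |R|=1.18726 >1
Stable set (-1.1905, 0).

left endpoint -1.1905.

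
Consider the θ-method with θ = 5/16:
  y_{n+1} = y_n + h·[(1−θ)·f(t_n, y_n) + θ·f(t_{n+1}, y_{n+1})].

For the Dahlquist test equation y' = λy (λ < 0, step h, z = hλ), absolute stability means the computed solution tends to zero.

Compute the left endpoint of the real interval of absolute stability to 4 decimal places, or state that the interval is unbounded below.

On y'=λy, z=hλ:
  y_{n+1} = y_n + z·[11/16·y_n + 5/16·y_{n+1}] ⇒ (1 − 5/16z)y_{n+1} = (1 + 11/16z)y_n
  ⇒ R(z) = (1 + 11/16z)/(1 − 5/16z).

Boundary: |R(x)|=1, x<0.
x=-1.24: |R|=0.1063
R=−1: 1+11/16x = −1+5/16x ⇒ -3/8x=2 ⇒ x=2/(-3/8)=-5.3333
Confirm numerically:
  x=-3.420: |R|=0.65317 <1
  x=-2.627: |R|=0.44266 <1
  x=-2.185: |R|=0.29842 <1
  x=-5.932: |R|=1.07867 >1
  x=-5.920: |R|=1.07719 >1
  x=-5.783: |R|=1.06007 >1
Stable set (-5.3333, 0).

left endpoint -5.3333.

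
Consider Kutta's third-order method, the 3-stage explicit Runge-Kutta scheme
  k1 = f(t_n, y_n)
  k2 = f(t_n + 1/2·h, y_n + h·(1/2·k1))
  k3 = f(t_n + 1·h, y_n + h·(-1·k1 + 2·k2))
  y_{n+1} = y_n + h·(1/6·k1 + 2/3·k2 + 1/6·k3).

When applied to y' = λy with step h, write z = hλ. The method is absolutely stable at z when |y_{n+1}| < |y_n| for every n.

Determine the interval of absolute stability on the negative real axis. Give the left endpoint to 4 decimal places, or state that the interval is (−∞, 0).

z∈(-2.5127,0).

Test eqn y'=λy, z=hλ:
  order 3, 3-stage ⇒ R(z)=1+z+z^2/2+z^3/6
  (e.g. R(-1.62)=-0.01639, |R|=0.01639)

Find x<0 with |R(x)|<1.
x=-1.62: |R|=0.0164
|R(-1.92)|=0.2564 |R(-1.65)|=0.0374 |R(-0.94)|=0.3634
Bisect:
  x_lo=-2.9236 |R|=1.8149  x_hi=-0.1437 |R|=0.8661
  mid=-1.53369 |R|=0.04116 →hi
  mid=-2.22866 |R|=0.59013 →hi
  mid=-2.57615 |R|=1.10734 →lo
  mid=-2.40241 |R|=0.82757 →hi
  mid=-2.48928 |R|=0.96183 →hi
  mid=-2.53272 |R|=1.03314 →lo
  mid=-2.51100 |R|=0.99713 →hi
  mid=-2.52186 |R|=1.01504 →lo
  mid=-2.51643 |R|=1.00606 →lo
  mid=-2.51371 |R|=1.00159 →lo
  ...
  [-2.51286,-2.51269] ⇒ x*=-2.5127
Stable set (-2.5127, 0).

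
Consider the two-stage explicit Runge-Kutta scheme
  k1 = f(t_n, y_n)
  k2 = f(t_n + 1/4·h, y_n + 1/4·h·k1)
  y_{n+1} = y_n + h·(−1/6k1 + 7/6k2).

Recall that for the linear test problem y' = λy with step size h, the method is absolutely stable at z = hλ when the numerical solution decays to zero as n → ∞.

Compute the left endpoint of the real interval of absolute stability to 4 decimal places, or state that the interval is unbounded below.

Set f=λy, z=hλ:
  k1=λy_n ⇒ h·k1=z·y_n;  k2=λ(1+1/4z)y_n ⇒ h·k2=z(1+1/4z)y_n
  y_{n+1}/y_n = 1 − 1/6z + 7/6z(1+1/4z) = 1 + z + 7/24z²
  Hence R(z) = 1 + z + 7/24z².

Need |R(x)|<1, x<0.
x=-1.47: |R|=0.1603
R=1: x+7/24x²=0 ⇒ x=−24/7=-3.4286; min R=1−1/(4·7/24)=0.1429>−1
Confirm numerically:
  x=-3.246: |R|=0.82715 <1
  x=-3.093: |R|=0.69727 <1
  x=-1.595: |R|=0.14701 <1
  x=-4.021: |R|=1.69480 >1
  x=-3.964: |R|=1.61904 >1
  x=-3.457: |R|=1.02866 >1
Stable set (-3.4286, 0).

left endpoint -3.4286.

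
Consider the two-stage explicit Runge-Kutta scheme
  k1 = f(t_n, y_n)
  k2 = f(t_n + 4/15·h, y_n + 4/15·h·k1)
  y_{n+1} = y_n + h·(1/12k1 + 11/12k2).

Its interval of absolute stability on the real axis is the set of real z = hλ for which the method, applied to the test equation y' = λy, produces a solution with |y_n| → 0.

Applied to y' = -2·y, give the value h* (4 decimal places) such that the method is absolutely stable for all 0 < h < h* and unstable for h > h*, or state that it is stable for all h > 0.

Test eqn y'=λy, z=hλ:
  k1=λy_n ⇒ h·k1=z·y_n;  k2=λ(1+4/15z)y_n ⇒ h·k2=z(1+4/15z)y_n
  y_{n+1}/y_n = 1 + 1/12z + 11/12z(1+4/15z) = 1 + z + 11/45z²
  Hence R(z) = 1 + z + 11/45z².

Find x<0 with |R(x)|<1.
x=-0.66: |R|=0.4465
R=1: x+11/45x²=0 ⇒ x=−45/11=-4.0909; min R=1−1/(4·11/45)=-0.0227>−1
Confirm numerically:
  x=-4.053: |R|=0.96244 <1
  x=-3.125: |R|=0.26215 <1
  x=-2.748: |R|=0.09792 <1
  x=-2.725: |R|=0.09015 <1
  x=-4.574: |R|=1.54014 >1
  x=-4.465: |R|=1.40830 >1
  x=-4.395: |R|=1.32669 >1
Interval (-4.0909, 0).

(-4.0909,0); λ=-2 ⇒ h* = (45/11)/2 = 2.0455.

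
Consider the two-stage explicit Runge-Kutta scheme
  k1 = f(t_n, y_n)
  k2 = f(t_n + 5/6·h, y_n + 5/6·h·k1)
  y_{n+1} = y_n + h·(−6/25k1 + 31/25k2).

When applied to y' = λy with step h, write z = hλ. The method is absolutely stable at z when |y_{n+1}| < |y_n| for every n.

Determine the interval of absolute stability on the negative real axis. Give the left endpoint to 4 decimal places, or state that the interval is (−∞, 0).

z∈(-0.9677,0).

With y'=λy (z=hλ):
  k1=λy_n ⇒ h·k1=z·y_n;  k2=λ(1+5/6z)y_n ⇒ h·k2=z(1+5/6z)y_n
  y_{n+1}/y_n = 1 − 6/25z + 31/25z(1+5/6z) = 1 + z + 31/30z²
  ⇒ R(z) = 1 + z + 31/30z².

Find x<0 with |R(x)|<1.
x=-1.68: |R|=2.2365
R=1: x+31/30x²=0 ⇒ x=−30/31=-0.9677; min R=1−1/(4·31/30)=0.7581>−1
Confirm numerically:
  x=-0.758: |R|=0.83572 <1
  x=-0.733: |R|=0.82220 <1
  x=-0.535: |R|=0.76077 <1
  x=-1.512: |R|=1.85035 >1
  x=-1.150: |R|=1.21658 >1
  x=-0.989: |R|=1.02173 >1
So |R|<1 on (-0.9677, 0).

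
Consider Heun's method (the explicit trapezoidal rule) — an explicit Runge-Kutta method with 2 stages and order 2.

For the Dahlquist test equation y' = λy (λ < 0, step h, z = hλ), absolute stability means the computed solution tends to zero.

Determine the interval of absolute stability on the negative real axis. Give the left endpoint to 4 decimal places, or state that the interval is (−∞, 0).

(-2.0000, 0).

Test eqn y'=λy, z=hλ:
  order 2, 2-stage ⇒ R(z)=1+z+z^2/2
  (e.g. R(-0.7)=0.54500, |R|=0.54500)

Find x<0 with |R(x)|<1.
x=-0.7: |R|=0.5450
|R(-1.74)|=0.7738 |R(-1.65)|=0.7112 |R(-0.69)|=0.5481
Bisect:
  x_lo=-2.6642 |R|=1.8847  x_hi=-0.0737 |R|=0.9290
  mid=-1.36894 |R|=0.56806 →hi
  mid=-2.01655 |R|=1.01668 →lo
  mid=-1.69274 |R|=0.73995 →hi
  mid=-1.85464 |R|=0.86521 →hi
  mid=-1.93559 |R|=0.93767 →hi
  mid=-1.97607 |R|=0.97636 →hi
  mid=-1.99631 |R|=0.99631 →hi
  mid=-2.00643 |R|=1.00645 →lo
  ...
  [-2.00010,-1.99994] ⇒ x*=-2.0000
Stable set (-2.0000, 0).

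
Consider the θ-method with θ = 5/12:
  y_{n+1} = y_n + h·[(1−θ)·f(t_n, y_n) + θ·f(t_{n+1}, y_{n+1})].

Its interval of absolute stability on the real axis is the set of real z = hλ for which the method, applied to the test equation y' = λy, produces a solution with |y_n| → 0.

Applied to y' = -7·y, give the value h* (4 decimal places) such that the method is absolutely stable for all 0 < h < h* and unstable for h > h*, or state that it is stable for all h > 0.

With y'=λy (z=hλ):
  y_{n+1} = y_n + z·[7/12·y_n + 5/12·y_{n+1}] ⇒ (1 − 5/12z)y_{n+1} = (1 + 7/12z)y_n
  R(z) = (1 + 7/12z)/(1 − 5/12z).

Boundary: |R(x)|=1, x<0.
x=-0.73: |R|=0.4403
R=−1: 1+7/12x = −1+5/12x ⇒ -1/6x=2 ⇒ x=2/(-1/6)=-12.0000
Confirm numerically:
  x=-11.562: |R|=0.98745 <1
  x=-8.554: |R|=0.87416 <1
  x=-6.575: |R|=0.75822 <1
  x=-5.928: |R|=0.70836 <1
  x=-12.080: |R|=1.00221 >1
  x=-12.045: |R|=1.00125 >1
  x=-12.040: |R|=1.00111 >1
Stable set (-12.0000, 0).

(-12.0000,0); λ=-7 ⇒ h* = (12)/7 = 1.7143.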